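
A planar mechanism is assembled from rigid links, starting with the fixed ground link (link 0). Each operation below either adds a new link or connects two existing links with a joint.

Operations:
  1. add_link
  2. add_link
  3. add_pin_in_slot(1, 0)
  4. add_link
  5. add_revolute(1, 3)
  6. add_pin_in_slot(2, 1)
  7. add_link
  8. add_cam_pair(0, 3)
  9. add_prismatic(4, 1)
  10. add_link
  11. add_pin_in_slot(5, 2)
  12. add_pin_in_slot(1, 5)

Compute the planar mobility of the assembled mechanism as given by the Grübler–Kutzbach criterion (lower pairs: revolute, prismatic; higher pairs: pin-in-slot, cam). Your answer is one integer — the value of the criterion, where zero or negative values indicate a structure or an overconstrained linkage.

(L,J1,J2)=(1,0,0); link0 fixed
link1: (2,0,0)
link2: (3,0,0)
PS 1-0 [J2]: (3,0,1)
link3: (4,0,1)
R 1-3 [J1]: (4,1,1)
PS 2-1 [J2]: (4,1,2)
link4: (5,1,2)
C 0-3 [J2]: (5,1,3)
P 4-1 [J1]: (5,2,3)
link5: (6,2,3)
PS 5-2 [J2]: (6,2,4)
PS 1-5 [J2]: (6,2,5)
Grübler: 3·5 − 2·2 − 5 = 6

M = 6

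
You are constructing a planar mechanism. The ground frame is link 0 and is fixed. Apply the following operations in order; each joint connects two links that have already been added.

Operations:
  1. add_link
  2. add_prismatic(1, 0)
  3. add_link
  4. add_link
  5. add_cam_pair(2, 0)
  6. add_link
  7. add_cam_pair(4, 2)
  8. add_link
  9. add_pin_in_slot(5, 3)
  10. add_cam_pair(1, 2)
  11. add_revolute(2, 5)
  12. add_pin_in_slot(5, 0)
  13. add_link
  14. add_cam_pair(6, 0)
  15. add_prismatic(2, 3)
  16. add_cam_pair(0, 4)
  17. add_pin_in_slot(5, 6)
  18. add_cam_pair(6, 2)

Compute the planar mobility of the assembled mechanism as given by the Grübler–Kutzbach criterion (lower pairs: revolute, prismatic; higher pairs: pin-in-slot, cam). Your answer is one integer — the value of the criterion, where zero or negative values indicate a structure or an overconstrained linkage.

M = 3

(L,J1,J2)=(1,0,0); link0 fixed
link1: (2,0,0)
P 1-0 [J1]: (2,1,0)
link2: (3,1,0)
link3: (4,1,0)
C 2-0 [J2]: (4,1,1)
link4: (5,1,1)
C 4-2 [J2]: (5,1,2)
link5: (6,1,2)
PS 5-3 [J2]: (6,1,3)
C 1-2 [J2]: (6,1,4)
R 2-5 [J1]: (6,2,4)
PS 5-0 [J2]: (6,2,5)
link6: (7,2,5)
C 6-0 [J2]: (7,2,6)
P 2-3 [J1]: (7,3,6)
C 0-4 [J2]: (7,3,7)
PS 5-6 [J2]: (7,3,8)
C 6-2 [J2]: (7,3,9)
Grübler: 3·6 − 2·3 − 9 = 3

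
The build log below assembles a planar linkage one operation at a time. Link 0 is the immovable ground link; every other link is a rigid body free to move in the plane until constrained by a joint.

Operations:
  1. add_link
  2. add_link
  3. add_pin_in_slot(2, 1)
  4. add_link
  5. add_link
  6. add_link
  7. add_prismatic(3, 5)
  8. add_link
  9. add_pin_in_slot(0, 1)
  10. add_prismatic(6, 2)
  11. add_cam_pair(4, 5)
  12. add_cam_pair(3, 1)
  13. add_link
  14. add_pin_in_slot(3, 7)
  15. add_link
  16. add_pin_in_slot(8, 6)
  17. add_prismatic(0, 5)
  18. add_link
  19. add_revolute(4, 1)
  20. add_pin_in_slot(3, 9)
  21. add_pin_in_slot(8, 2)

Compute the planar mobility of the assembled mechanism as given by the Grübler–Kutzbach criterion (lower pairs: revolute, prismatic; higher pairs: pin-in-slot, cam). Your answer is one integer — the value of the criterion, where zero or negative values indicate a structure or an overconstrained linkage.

M = 11

ground; <1,0,0>
#1 <2,0,0>
#2 <3,0,0>
PS:2↔1 J2 <3,0,1>
#3 <4,0,1>
#4 <5,0,1>
#5 <6,0,1>
P:3↔5 J1 <6,1,1>
#6 <7,1,1>
PS:0↔1 J2 <7,1,2>
P:6↔2 J1 <7,2,2>
C:4↔5 J2 <7,2,3>
C:3↔1 J2 <7,2,4>
#7 <8,2,4>
PS:3↔7 J2 <8,2,5>
#8 <9,2,5>
PS:8↔6 J2 <9,2,6>
P:0↔5 J1 <9,3,6>
#9 <10,3,6>
R:4↔1 J1 <10,4,6>
PS:3↔9 J2 <10,4,7>
PS:8↔2 J2 <10,4,8>
3×9 − 2×4 − 1×8 = 11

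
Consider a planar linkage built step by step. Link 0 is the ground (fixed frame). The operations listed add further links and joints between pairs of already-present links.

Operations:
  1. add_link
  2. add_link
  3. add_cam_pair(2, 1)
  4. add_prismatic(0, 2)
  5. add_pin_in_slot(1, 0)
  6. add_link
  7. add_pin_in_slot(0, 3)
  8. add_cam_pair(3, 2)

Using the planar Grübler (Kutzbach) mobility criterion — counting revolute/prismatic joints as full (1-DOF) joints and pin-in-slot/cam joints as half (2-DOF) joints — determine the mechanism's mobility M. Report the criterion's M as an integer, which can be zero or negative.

M = 3

ground; <1,0,0>
#1 <2,0,0>
#2 <3,0,0>
C:2↔1 J2 <3,0,1>
P:0↔2 J1 <3,1,1>
PS:1↔0 J2 <3,1,2>
#3 <4,1,2>
PS:0↔3 J2 <4,1,3>
C:3↔2 J2 <4,1,4>
3×3 − 2×1 − 1×4 = 3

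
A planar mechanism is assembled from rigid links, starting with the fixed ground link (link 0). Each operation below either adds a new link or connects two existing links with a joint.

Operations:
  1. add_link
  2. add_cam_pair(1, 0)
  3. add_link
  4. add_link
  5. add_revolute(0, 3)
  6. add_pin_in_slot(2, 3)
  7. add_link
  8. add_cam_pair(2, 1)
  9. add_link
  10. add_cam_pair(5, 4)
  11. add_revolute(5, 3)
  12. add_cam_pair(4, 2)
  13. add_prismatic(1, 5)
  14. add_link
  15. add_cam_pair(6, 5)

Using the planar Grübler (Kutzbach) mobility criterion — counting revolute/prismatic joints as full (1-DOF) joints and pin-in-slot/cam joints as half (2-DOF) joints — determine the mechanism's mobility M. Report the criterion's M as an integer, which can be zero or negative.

M = 6

L=1 J1=0 J2=0
add link → L=2 J1=0 J2=0
C@1,0 dof=2 J2 → L=2 J1=0 J2=1
add link → L=3 J1=0 J2=1
add link → L=4 J1=0 J2=1
R@0,3 dof=1 J1 → L=4 J1=1 J2=1
PS@2,3 dof=2 J2 → L=4 J1=1 J2=2
add link → L=5 J1=1 J2=2
C@2,1 dof=2 J2 → L=5 J1=1 J2=3
add link → L=6 J1=1 J2=3
C@5,4 dof=2 J2 → L=6 J1=1 J2=4
R@5,3 dof=1 J1 → L=6 J1=2 J2=4
C@4,2 dof=2 J2 → L=6 J1=2 J2=5
P@1,5 dof=1 J1 → L=6 J1=3 J2=5
add link → L=7 J1=3 J2=5
C@6,5 dof=2 J2 → L=7 J1=3 J2=6
M=3(L−1)−2J1−J2=3·6−2·3−6=6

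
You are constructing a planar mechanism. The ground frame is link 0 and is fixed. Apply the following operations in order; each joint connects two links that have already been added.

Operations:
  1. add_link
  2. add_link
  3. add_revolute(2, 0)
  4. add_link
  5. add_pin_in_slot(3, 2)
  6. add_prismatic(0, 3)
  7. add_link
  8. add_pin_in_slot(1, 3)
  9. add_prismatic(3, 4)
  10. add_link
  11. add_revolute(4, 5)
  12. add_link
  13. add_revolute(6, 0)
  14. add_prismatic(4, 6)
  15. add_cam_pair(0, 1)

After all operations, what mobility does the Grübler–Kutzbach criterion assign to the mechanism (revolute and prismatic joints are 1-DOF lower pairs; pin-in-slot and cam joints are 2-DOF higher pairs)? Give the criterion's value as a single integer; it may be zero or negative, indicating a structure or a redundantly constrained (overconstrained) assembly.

M = 3

ground; <1,0,0>
#1 <2,0,0>
#2 <3,0,0>
R:2↔0 J1 <3,1,0>
#3 <4,1,0>
PS:3↔2 J2 <4,1,1>
P:0↔3 J1 <4,2,1>
#4 <5,2,1>
PS:1↔3 J2 <5,2,2>
P:3↔4 J1 <5,3,2>
#5 <6,3,2>
R:4↔5 J1 <6,4,2>
#6 <7,4,2>
R:6↔0 J1 <7,5,2>
P:4↔6 J1 <7,6,2>
C:0↔1 J2 <7,6,3>
3×6 − 2×6 − 1×3 = 3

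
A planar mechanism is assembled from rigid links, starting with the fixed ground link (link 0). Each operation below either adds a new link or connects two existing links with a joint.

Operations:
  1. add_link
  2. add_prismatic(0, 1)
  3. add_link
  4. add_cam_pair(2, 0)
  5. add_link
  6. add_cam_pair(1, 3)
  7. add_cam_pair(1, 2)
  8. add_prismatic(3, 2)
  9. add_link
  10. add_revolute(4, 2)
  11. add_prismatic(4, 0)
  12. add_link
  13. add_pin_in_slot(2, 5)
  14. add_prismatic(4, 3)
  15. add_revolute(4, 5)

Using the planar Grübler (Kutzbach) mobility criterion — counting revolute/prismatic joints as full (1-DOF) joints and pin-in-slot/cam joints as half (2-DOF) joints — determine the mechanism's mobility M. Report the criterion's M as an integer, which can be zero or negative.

M = -1

link 0 = ground. State L|J1|J2 = 1|0|0
+link1  2|0|0
P(0,1) f=1→J1  2|1|0
+link2  3|1|0
C(2,0) f=2→J2  3|1|1
+link3  4|1|1
C(1,3) f=2→J2  4|1|2
C(1,2) f=2→J2  4|1|3
P(3,2) f=1→J1  4|2|3
+link4  5|2|3
R(4,2) f=1→J1  5|3|3
P(4,0) f=1→J1  5|4|3
+link5  6|4|3
PS(2,5) f=2→J2  6|4|4
P(4,3) f=1→J1  6|5|4
R(4,5) f=1→J1  6|6|4
M = 3(6−1)−2·6−4 = 15−12−4 = -1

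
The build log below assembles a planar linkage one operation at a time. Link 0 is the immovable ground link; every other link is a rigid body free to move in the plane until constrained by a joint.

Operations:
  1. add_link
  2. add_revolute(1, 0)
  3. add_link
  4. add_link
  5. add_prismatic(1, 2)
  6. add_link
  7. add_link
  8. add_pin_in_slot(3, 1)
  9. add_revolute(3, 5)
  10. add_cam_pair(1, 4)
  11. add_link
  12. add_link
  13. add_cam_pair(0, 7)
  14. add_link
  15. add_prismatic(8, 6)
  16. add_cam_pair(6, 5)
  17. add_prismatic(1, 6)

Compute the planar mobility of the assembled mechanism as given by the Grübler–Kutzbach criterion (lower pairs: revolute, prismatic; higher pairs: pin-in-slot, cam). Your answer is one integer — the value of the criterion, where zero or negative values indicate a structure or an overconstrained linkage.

M = 10

L=1 J1=0 J2=0
add link → L=2 J1=0 J2=0
R@1,0 dof=1 J1 → L=2 J1=1 J2=0
add link → L=3 J1=1 J2=0
add link → L=4 J1=1 J2=0
P@1,2 dof=1 J1 → L=4 J1=2 J2=0
add link → L=5 J1=2 J2=0
add link → L=6 J1=2 J2=0
PS@3,1 dof=2 J2 → L=6 J1=2 J2=1
R@3,5 dof=1 J1 → L=6 J1=3 J2=1
C@1,4 dof=2 J2 → L=6 J1=3 J2=2
add link → L=7 J1=3 J2=2
add link → L=8 J1=3 J2=2
C@0,7 dof=2 J2 → L=8 J1=3 J2=3
add link → L=9 J1=3 J2=3
P@8,6 dof=1 J1 → L=9 J1=4 J2=3
C@6,5 dof=2 J2 → L=9 J1=4 J2=4
P@1,6 dof=1 J1 → L=9 J1=5 J2=4
M=3(L−1)−2J1−J2=3·8−2·5−4=10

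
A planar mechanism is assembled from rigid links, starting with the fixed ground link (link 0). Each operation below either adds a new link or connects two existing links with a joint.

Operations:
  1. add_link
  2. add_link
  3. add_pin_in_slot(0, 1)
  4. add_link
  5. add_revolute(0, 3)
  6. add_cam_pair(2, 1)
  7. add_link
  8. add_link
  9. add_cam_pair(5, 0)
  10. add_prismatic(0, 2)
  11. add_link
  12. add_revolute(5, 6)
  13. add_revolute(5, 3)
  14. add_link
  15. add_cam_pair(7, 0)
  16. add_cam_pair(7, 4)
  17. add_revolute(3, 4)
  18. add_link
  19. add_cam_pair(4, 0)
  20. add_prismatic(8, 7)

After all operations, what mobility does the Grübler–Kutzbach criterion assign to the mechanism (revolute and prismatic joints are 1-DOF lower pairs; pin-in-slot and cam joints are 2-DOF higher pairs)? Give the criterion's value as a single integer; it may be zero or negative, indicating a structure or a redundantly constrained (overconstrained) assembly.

ground; <1,0,0>
#1 <2,0,0>
#2 <3,0,0>
PS:0↔1 J2 <3,0,1>
#3 <4,0,1>
R:0↔3 J1 <4,1,1>
C:2↔1 J2 <4,1,2>
#4 <5,1,2>
#5 <6,1,2>
C:5↔0 J2 <6,1,3>
P:0↔2 J1 <6,2,3>
#6 <7,2,3>
R:5↔6 J1 <7,3,3>
R:5↔3 J1 <7,4,3>
#7 <8,4,3>
C:7↔0 J2 <8,4,4>
C:7↔4 J2 <8,4,5>
R:3↔4 J1 <8,5,5>
#8 <9,5,5>
C:4↔0 J2 <9,5,6>
P:8↔7 J1 <9,6,6>
3×8 − 2×6 − 1×6 = 6

M = 6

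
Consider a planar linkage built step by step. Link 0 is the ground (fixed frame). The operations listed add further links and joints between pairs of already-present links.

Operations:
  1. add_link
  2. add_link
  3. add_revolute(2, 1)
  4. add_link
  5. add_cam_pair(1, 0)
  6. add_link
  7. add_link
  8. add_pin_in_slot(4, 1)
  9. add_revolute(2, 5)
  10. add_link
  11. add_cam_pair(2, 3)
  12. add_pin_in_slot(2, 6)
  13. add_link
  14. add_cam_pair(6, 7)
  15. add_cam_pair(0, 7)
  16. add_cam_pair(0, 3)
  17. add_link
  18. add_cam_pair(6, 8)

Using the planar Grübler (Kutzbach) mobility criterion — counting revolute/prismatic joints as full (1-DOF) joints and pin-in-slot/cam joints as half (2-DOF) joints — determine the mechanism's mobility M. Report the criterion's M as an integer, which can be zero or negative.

[1;0;0] (link 0 is ground)
L+ [2;0;0]
L+ [3;0;0]
R(2,1)∈J1 [3;1;0]
L+ [4;1;0]
C(1,0)∈J2 [4;1;1]
L+ [5;1;1]
L+ [6;1;1]
PS(4,1)∈J2 [6;1;2]
R(2,5)∈J1 [6;2;2]
L+ [7;2;2]
C(2,3)∈J2 [7;2;3]
PS(2,6)∈J2 [7;2;4]
L+ [8;2;4]
C(6,7)∈J2 [8;2;5]
C(0,7)∈J2 [8;2;6]
C(0,3)∈J2 [8;2;7]
L+ [9;2;7]
C(6,8)∈J2 [9;2;8]
mobility = 24 − 4 − 8 = 12

M = 12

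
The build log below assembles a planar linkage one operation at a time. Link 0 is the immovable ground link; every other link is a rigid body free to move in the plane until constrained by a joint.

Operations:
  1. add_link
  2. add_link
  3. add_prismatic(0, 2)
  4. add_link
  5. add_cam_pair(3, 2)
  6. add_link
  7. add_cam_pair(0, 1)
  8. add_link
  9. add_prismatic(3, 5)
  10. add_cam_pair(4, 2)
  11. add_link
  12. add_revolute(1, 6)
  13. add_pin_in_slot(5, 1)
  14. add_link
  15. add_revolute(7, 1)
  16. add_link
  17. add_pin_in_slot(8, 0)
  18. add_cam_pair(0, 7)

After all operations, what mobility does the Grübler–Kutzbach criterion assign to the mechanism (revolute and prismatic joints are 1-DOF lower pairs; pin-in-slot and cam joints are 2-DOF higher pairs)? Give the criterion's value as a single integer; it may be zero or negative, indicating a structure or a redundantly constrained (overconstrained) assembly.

M = 10

[1;0;0] (link 0 is ground)
L+ [2;0;0]
L+ [3;0;0]
P(0,2)∈J1 [3;1;0]
L+ [4;1;0]
C(3,2)∈J2 [4;1;1]
L+ [5;1;1]
C(0,1)∈J2 [5;1;2]
L+ [6;1;2]
P(3,5)∈J1 [6;2;2]
C(4,2)∈J2 [6;2;3]
L+ [7;2;3]
R(1,6)∈J1 [7;3;3]
PS(5,1)∈J2 [7;3;4]
L+ [8;3;4]
R(7,1)∈J1 [8;4;4]
L+ [9;4;4]
PS(8,0)∈J2 [9;4;5]
C(0,7)∈J2 [9;4;6]
mobility = 24 − 8 − 6 = 10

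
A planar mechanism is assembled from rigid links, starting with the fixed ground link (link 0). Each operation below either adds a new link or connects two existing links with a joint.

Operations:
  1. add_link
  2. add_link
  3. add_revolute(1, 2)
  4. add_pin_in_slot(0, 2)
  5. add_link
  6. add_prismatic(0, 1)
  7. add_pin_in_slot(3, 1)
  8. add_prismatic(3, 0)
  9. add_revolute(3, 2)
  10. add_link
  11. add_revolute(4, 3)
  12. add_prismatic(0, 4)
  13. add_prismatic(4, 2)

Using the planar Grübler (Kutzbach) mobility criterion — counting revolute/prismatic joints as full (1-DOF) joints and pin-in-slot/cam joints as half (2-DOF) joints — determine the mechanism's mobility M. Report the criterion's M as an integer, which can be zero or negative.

M = -4

L=1 J1=0 J2=0
add link → L=2 J1=0 J2=0
add link → L=3 J1=0 J2=0
R@1,2 dof=1 J1 → L=3 J1=1 J2=0
PS@0,2 dof=2 J2 → L=3 J1=1 J2=1
add link → L=4 J1=1 J2=1
P@0,1 dof=1 J1 → L=4 J1=2 J2=1
PS@3,1 dof=2 J2 → L=4 J1=2 J2=2
P@3,0 dof=1 J1 → L=4 J1=3 J2=2
R@3,2 dof=1 J1 → L=4 J1=4 J2=2
add link → L=5 J1=4 J2=2
R@4,3 dof=1 J1 → L=5 J1=5 J2=2
P@0,4 dof=1 J1 → L=5 J1=6 J2=2
P@4,2 dof=1 J1 → L=5 J1=7 J2=2
M=3(L−1)−2J1−J2=3·4−2·7−2=-4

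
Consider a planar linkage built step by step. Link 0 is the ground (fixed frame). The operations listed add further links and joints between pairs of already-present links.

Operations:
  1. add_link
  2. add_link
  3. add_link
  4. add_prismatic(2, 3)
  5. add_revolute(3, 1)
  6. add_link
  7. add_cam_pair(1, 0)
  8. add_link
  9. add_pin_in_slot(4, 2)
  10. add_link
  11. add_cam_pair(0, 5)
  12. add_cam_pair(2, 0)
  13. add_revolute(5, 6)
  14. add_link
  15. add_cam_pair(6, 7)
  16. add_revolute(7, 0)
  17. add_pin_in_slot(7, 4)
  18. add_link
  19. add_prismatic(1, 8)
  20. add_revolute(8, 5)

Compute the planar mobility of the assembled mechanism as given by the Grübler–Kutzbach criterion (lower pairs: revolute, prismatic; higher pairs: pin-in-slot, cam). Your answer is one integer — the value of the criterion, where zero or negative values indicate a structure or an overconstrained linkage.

M = 6

[1;0;0] (link 0 is ground)
L+ [2;0;0]
L+ [3;0;0]
L+ [4;0;0]
P(2,3)∈J1 [4;1;0]
R(3,1)∈J1 [4;2;0]
L+ [5;2;0]
C(1,0)∈J2 [5;2;1]
L+ [6;2;1]
PS(4,2)∈J2 [6;2;2]
L+ [7;2;2]
C(0,5)∈J2 [7;2;3]
C(2,0)∈J2 [7;2;4]
R(5,6)∈J1 [7;3;4]
L+ [8;3;4]
C(6,7)∈J2 [8;3;5]
R(7,0)∈J1 [8;4;5]
PS(7,4)∈J2 [8;4;6]
L+ [9;4;6]
P(1,8)∈J1 [9;5;6]
R(8,5)∈J1 [9;6;6]
mobility = 24 − 12 − 6 = 6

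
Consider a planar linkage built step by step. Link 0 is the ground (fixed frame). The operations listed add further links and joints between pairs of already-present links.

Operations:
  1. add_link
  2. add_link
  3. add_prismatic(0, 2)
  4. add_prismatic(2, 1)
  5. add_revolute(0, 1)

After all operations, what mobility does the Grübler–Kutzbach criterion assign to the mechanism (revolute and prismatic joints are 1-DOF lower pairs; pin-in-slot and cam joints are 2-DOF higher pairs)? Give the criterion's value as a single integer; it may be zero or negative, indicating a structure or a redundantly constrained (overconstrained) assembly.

M = 0

ground; <1,0,0>
#1 <2,0,0>
#2 <3,0,0>
P:0↔2 J1 <3,1,0>
P:2↔1 J1 <3,2,0>
R:0↔1 J1 <3,3,0>
3×2 − 2×3 − 1×0 = 0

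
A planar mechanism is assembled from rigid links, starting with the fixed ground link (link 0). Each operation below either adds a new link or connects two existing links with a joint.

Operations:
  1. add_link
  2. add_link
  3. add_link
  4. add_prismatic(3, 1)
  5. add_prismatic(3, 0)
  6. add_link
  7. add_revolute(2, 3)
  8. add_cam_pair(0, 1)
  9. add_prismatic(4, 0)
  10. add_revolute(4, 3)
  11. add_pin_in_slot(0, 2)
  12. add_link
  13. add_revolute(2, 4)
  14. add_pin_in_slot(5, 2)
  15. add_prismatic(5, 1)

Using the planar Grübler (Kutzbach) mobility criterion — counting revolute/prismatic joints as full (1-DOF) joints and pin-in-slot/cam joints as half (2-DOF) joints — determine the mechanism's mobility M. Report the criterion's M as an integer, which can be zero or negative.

(L,J1,J2)=(1,0,0); link0 fixed
link1: (2,0,0)
link2: (3,0,0)
link3: (4,0,0)
P 3-1 [J1]: (4,1,0)
P 3-0 [J1]: (4,2,0)
link4: (5,2,0)
R 2-3 [J1]: (5,3,0)
C 0-1 [J2]: (5,3,1)
P 4-0 [J1]: (5,4,1)
R 4-3 [J1]: (5,5,1)
PS 0-2 [J2]: (5,5,2)
link5: (6,5,2)
R 2-4 [J1]: (6,6,2)
PS 5-2 [J2]: (6,6,3)
P 5-1 [J1]: (6,7,3)
Grübler: 3·5 − 2·7 − 3 = -2

M = -2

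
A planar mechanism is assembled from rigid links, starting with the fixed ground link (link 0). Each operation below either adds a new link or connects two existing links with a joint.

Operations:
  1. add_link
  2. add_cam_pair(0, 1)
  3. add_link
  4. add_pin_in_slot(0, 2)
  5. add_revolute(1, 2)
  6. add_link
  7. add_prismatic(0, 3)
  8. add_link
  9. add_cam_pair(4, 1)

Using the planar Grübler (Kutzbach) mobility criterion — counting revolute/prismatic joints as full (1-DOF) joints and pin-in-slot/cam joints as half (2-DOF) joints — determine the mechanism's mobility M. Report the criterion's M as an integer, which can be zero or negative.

link 0 = ground. State L|J1|J2 = 1|0|0
+link1  2|0|0
C(0,1) f=2→J2  2|0|1
+link2  3|0|1
PS(0,2) f=2→J2  3|0|2
R(1,2) f=1→J1  3|1|2
+link3  4|1|2
P(0,3) f=1→J1  4|2|2
+link4  5|2|2
C(4,1) f=2→J2  5|2|3
M = 3(5−1)−2·2−3 = 12−4−3 = 5

M = 5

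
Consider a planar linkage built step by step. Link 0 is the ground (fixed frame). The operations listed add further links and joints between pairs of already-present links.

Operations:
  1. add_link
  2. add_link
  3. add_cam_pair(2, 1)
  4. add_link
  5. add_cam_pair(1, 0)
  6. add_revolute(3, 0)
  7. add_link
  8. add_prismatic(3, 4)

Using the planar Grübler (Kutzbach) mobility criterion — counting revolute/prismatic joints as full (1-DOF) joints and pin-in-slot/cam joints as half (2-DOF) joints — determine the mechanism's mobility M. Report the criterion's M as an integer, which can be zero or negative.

M = 6

[1;0;0] (link 0 is ground)
L+ [2;0;0]
L+ [3;0;0]
C(2,1)∈J2 [3;0;1]
L+ [4;0;1]
C(1,0)∈J2 [4;0;2]
R(3,0)∈J1 [4;1;2]
L+ [5;1;2]
P(3,4)∈J1 [5;2;2]
mobility = 12 − 4 − 2 = 6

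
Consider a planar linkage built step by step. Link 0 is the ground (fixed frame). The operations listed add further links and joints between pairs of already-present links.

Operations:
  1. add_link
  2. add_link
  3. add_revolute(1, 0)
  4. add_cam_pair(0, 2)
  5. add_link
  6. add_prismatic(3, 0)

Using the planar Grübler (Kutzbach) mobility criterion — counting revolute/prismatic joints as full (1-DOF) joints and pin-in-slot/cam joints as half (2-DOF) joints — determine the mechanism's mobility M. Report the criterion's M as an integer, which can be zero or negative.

L=1 J1=0 J2=0
add link → L=2 J1=0 J2=0
add link → L=3 J1=0 J2=0
R@1,0 dof=1 J1 → L=3 J1=1 J2=0
C@0,2 dof=2 J2 → L=3 J1=1 J2=1
add link → L=4 J1=1 J2=1
P@3,0 dof=1 J1 → L=4 J1=2 J2=1
M=3(L−1)−2J1−J2=3·3−2·2−1=4

M = 4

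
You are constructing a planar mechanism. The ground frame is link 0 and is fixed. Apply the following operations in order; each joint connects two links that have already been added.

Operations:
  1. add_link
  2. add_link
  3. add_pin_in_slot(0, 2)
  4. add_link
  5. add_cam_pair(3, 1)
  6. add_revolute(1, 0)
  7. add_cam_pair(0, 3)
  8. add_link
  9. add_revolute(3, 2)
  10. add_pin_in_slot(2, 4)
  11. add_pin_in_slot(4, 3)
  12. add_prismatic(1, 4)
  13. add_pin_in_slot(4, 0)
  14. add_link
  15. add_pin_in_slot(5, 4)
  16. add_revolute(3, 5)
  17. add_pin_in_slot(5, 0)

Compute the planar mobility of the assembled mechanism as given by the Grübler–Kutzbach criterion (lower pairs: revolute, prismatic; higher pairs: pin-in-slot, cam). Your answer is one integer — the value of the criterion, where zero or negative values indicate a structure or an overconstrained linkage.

[1;0;0] (link 0 is ground)
L+ [2;0;0]
L+ [3;0;0]
PS(0,2)∈J2 [3;0;1]
L+ [4;0;1]
C(3,1)∈J2 [4;0;2]
R(1,0)∈J1 [4;1;2]
C(0,3)∈J2 [4;1;3]
L+ [5;1;3]
R(3,2)∈J1 [5;2;3]
PS(2,4)∈J2 [5;2;4]
PS(4,3)∈J2 [5;2;5]
P(1,4)∈J1 [5;3;5]
PS(4,0)∈J2 [5;3;6]
L+ [6;3;6]
PS(5,4)∈J2 [6;3;7]
R(3,5)∈J1 [6;4;7]
PS(5,0)∈J2 [6;4;8]
mobility = 15 − 8 − 8 = -1

M = -1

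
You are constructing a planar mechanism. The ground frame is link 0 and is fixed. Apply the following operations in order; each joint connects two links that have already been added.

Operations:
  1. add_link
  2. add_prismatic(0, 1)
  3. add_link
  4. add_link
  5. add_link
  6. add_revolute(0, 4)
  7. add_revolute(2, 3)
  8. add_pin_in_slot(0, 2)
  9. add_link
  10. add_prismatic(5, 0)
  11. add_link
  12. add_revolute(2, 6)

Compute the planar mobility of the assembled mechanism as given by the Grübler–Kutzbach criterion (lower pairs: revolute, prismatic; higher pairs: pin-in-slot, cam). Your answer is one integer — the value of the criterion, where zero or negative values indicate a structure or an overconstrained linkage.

L=1 J1=0 J2=0
add link → L=2 J1=0 J2=0
P@0,1 dof=1 J1 → L=2 J1=1 J2=0
add link → L=3 J1=1 J2=0
add link → L=4 J1=1 J2=0
add link → L=5 J1=1 J2=0
R@0,4 dof=1 J1 → L=5 J1=2 J2=0
R@2,3 dof=1 J1 → L=5 J1=3 J2=0
PS@0,2 dof=2 J2 → L=5 J1=3 J2=1
add link → L=6 J1=3 J2=1
P@5,0 dof=1 J1 → L=6 J1=4 J2=1
add link → L=7 J1=4 J2=1
R@2,6 dof=1 J1 → L=7 J1=5 J2=1
M=3(L−1)−2J1−J2=3·6−2·5−1=7

M = 7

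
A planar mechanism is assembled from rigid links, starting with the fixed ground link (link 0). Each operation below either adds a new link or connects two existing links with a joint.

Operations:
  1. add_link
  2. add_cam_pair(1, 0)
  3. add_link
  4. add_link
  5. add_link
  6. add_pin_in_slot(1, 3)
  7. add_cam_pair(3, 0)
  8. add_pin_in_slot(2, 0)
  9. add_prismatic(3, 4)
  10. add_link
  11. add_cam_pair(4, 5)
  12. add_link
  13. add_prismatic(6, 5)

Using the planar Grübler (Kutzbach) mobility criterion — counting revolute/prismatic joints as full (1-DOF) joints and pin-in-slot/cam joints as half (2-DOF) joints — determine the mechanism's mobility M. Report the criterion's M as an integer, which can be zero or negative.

L=1 J1=0 J2=0
add link → L=2 J1=0 J2=0
C@1,0 dof=2 J2 → L=2 J1=0 J2=1
add link → L=3 J1=0 J2=1
add link → L=4 J1=0 J2=1
add link → L=5 J1=0 J2=1
PS@1,3 dof=2 J2 → L=5 J1=0 J2=2
C@3,0 dof=2 J2 → L=5 J1=0 J2=3
PS@2,0 dof=2 J2 → L=5 J1=0 J2=4
P@3,4 dof=1 J1 → L=5 J1=1 J2=4
add link → L=6 J1=1 J2=4
C@4,5 dof=2 J2 → L=6 J1=1 J2=5
add link → L=7 J1=1 J2=5
P@6,5 dof=1 J1 → L=7 J1=2 J2=5
M=3(L−1)−2J1−J2=3·6−2·2−5=9

M = 9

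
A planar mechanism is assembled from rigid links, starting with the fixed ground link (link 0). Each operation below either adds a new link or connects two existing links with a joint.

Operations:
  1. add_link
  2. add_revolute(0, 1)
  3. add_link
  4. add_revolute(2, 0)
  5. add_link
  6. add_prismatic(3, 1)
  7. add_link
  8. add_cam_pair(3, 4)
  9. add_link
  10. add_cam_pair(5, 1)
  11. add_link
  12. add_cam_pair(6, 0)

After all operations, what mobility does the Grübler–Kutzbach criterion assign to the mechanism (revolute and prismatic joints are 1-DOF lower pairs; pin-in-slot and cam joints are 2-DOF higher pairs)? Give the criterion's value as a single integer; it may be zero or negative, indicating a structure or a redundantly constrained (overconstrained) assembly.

M = 9

link 0 = ground. State L|J1|J2 = 1|0|0
+link1  2|0|0
R(0,1) f=1→J1  2|1|0
+link2  3|1|0
R(2,0) f=1→J1  3|2|0
+link3  4|2|0
P(3,1) f=1→J1  4|3|0
+link4  5|3|0
C(3,4) f=2→J2  5|3|1
+link5  6|3|1
C(5,1) f=2→J2  6|3|2
+link6  7|3|2
C(6,0) f=2→J2  7|3|3
M = 3(7−1)−2·3−3 = 18−6−3 = 9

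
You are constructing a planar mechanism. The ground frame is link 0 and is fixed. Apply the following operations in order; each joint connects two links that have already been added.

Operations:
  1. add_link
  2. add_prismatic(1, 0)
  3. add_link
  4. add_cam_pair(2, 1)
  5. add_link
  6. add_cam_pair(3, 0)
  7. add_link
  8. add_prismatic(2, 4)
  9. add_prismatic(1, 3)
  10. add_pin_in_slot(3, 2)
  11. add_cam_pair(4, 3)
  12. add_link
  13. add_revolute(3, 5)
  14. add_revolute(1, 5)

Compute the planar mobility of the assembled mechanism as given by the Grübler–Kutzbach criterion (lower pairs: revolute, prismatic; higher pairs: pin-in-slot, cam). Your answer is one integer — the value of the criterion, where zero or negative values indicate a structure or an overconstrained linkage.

M = 1

(L,J1,J2)=(1,0,0); link0 fixed
link1: (2,0,0)
P 1-0 [J1]: (2,1,0)
link2: (3,1,0)
C 2-1 [J2]: (3,1,1)
link3: (4,1,1)
C 3-0 [J2]: (4,1,2)
link4: (5,1,2)
P 2-4 [J1]: (5,2,2)
P 1-3 [J1]: (5,3,2)
PS 3-2 [J2]: (5,3,3)
C 4-3 [J2]: (5,3,4)
link5: (6,3,4)
R 3-5 [J1]: (6,4,4)
R 1-5 [J1]: (6,5,4)
Grübler: 3·5 − 2·5 − 4 = 1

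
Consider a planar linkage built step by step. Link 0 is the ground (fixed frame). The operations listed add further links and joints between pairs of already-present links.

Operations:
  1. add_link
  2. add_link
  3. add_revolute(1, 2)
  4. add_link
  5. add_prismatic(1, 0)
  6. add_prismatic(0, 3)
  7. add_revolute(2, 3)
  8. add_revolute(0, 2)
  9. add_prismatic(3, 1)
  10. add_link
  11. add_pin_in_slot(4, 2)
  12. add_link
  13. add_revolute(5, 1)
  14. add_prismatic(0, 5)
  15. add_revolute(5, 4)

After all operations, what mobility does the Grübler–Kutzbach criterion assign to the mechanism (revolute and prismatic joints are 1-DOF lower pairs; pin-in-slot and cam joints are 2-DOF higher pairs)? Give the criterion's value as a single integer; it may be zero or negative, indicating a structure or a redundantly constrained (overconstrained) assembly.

M = -4

L=1 J1=0 J2=0
add link → L=2 J1=0 J2=0
add link → L=3 J1=0 J2=0
R@1,2 dof=1 J1 → L=3 J1=1 J2=0
add link → L=4 J1=1 J2=0
P@1,0 dof=1 J1 → L=4 J1=2 J2=0
P@0,3 dof=1 J1 → L=4 J1=3 J2=0
R@2,3 dof=1 J1 → L=4 J1=4 J2=0
R@0,2 dof=1 J1 → L=4 J1=5 J2=0
P@3,1 dof=1 J1 → L=4 J1=6 J2=0
add link → L=5 J1=6 J2=0
PS@4,2 dof=2 J2 → L=5 J1=6 J2=1
add link → L=6 J1=6 J2=1
R@5,1 dof=1 J1 → L=6 J1=7 J2=1
P@0,5 dof=1 J1 → L=6 J1=8 J2=1
R@5,4 dof=1 J1 → L=6 J1=9 J2=1
M=3(L−1)−2J1−J2=3·5−2·9−1=-4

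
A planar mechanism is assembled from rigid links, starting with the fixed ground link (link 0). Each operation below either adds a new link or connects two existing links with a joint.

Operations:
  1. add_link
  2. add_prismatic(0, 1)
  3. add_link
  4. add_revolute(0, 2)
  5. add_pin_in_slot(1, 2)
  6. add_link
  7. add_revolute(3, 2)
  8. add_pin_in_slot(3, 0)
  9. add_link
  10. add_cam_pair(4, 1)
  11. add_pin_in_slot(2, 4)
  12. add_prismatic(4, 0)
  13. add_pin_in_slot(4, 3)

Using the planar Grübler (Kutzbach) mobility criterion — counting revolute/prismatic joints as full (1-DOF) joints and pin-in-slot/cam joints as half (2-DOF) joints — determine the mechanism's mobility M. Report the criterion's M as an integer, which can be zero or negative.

M = -1

L=1 J1=0 J2=0
add link → L=2 J1=0 J2=0
P@0,1 dof=1 J1 → L=2 J1=1 J2=0
add link → L=3 J1=1 J2=0
R@0,2 dof=1 J1 → L=3 J1=2 J2=0
PS@1,2 dof=2 J2 → L=3 J1=2 J2=1
add link → L=4 J1=2 J2=1
R@3,2 dof=1 J1 → L=4 J1=3 J2=1
PS@3,0 dof=2 J2 → L=4 J1=3 J2=2
add link → L=5 J1=3 J2=2
C@4,1 dof=2 J2 → L=5 J1=3 J2=3
PS@2,4 dof=2 J2 → L=5 J1=3 J2=4
P@4,0 dof=1 J1 → L=5 J1=4 J2=4
PS@4,3 dof=2 J2 → L=5 J1=4 J2=5
M=3(L−1)−2J1−J2=3·4−2·4−5=-1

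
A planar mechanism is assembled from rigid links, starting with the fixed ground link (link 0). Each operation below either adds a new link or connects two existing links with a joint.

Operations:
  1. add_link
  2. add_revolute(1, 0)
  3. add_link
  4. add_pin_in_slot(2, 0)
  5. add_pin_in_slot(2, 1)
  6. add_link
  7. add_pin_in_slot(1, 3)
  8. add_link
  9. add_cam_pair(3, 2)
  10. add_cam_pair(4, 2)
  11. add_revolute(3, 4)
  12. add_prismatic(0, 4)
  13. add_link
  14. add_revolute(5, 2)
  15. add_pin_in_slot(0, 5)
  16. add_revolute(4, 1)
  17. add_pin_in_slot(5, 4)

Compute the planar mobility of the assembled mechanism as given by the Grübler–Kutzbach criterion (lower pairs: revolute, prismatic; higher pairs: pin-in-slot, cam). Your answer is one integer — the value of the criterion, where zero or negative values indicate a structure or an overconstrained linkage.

M = -2

(L,J1,J2)=(1,0,0); link0 fixed
link1: (2,0,0)
R 1-0 [J1]: (2,1,0)
link2: (3,1,0)
PS 2-0 [J2]: (3,1,1)
PS 2-1 [J2]: (3,1,2)
link3: (4,1,2)
PS 1-3 [J2]: (4,1,3)
link4: (5,1,3)
C 3-2 [J2]: (5,1,4)
C 4-2 [J2]: (5,1,5)
R 3-4 [J1]: (5,2,5)
P 0-4 [J1]: (5,3,5)
link5: (6,3,5)
R 5-2 [J1]: (6,4,5)
PS 0-5 [J2]: (6,4,6)
R 4-1 [J1]: (6,5,6)
PS 5-4 [J2]: (6,5,7)
Grübler: 3·5 − 2·5 − 7 = -2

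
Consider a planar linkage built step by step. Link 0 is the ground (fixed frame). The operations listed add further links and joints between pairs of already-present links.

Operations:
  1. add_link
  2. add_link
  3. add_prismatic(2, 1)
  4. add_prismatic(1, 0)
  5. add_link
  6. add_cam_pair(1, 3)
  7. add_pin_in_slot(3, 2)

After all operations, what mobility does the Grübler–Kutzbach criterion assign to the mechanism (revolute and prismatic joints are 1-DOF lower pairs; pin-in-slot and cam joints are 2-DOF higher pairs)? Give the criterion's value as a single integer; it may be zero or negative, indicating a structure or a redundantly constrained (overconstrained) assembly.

M = 3

(L,J1,J2)=(1,0,0); link0 fixed
link1: (2,0,0)
link2: (3,0,0)
P 2-1 [J1]: (3,1,0)
P 1-0 [J1]: (3,2,0)
link3: (4,2,0)
C 1-3 [J2]: (4,2,1)
PS 3-2 [J2]: (4,2,2)
Grübler: 3·3 − 2·2 − 2 = 3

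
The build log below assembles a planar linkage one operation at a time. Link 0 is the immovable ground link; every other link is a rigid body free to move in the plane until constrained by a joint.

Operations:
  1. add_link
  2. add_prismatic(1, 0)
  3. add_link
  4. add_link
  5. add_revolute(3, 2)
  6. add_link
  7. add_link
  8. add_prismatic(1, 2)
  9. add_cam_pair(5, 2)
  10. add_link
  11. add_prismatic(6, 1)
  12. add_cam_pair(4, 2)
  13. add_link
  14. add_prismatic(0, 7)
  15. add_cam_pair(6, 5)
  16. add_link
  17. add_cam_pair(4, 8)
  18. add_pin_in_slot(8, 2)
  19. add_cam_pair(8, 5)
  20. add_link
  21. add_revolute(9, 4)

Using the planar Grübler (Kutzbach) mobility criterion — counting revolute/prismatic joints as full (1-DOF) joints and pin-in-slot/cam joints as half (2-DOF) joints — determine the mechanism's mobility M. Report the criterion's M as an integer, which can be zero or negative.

M = 9

ground; <1,0,0>
#1 <2,0,0>
P:1↔0 J1 <2,1,0>
#2 <3,1,0>
#3 <4,1,0>
R:3↔2 J1 <4,2,0>
#4 <5,2,0>
#5 <6,2,0>
P:1↔2 J1 <6,3,0>
C:5↔2 J2 <6,3,1>
#6 <7,3,1>
P:6↔1 J1 <7,4,1>
C:4↔2 J2 <7,4,2>
#7 <8,4,2>
P:0↔7 J1 <8,5,2>
C:6↔5 J2 <8,5,3>
#8 <9,5,3>
C:4↔8 J2 <9,5,4>
PS:8↔2 J2 <9,5,5>
C:8↔5 J2 <9,5,6>
#9 <10,5,6>
R:9↔4 J1 <10,6,6>
3×9 − 2×6 − 1×6 = 9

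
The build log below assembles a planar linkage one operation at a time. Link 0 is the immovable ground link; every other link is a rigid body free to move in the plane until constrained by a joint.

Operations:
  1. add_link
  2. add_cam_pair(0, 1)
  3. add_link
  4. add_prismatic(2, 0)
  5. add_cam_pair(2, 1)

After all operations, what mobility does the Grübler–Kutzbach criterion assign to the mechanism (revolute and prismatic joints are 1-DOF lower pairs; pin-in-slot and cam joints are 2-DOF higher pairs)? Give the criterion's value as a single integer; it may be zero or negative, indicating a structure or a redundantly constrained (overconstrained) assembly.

M = 2

(L,J1,J2)=(1,0,0); link0 fixed
link1: (2,0,0)
C 0-1 [J2]: (2,0,1)
link2: (3,0,1)
P 2-0 [J1]: (3,1,1)
C 2-1 [J2]: (3,1,2)
Grübler: 3·2 − 2·1 − 2 = 2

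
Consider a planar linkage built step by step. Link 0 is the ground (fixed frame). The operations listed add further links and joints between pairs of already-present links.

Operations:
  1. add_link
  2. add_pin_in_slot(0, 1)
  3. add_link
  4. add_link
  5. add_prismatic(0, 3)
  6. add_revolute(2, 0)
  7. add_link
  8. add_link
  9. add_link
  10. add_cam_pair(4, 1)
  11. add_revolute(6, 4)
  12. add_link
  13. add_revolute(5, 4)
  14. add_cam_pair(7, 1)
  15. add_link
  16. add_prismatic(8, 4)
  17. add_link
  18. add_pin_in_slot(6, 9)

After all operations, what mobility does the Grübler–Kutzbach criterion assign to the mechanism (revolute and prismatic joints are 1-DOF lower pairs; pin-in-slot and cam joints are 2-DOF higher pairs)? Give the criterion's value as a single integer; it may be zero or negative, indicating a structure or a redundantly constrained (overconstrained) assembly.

M = 13

(L,J1,J2)=(1,0,0); link0 fixed
link1: (2,0,0)
PS 0-1 [J2]: (2,0,1)
link2: (3,0,1)
link3: (4,0,1)
P 0-3 [J1]: (4,1,1)
R 2-0 [J1]: (4,2,1)
link4: (5,2,1)
link5: (6,2,1)
link6: (7,2,1)
C 4-1 [J2]: (7,2,2)
R 6-4 [J1]: (7,3,2)
link7: (8,3,2)
R 5-4 [J1]: (8,4,2)
C 7-1 [J2]: (8,4,3)
link8: (9,4,3)
P 8-4 [J1]: (9,5,3)
link9: (10,5,3)
PS 6-9 [J2]: (10,5,4)
Grübler: 3·9 − 2·5 − 4 = 13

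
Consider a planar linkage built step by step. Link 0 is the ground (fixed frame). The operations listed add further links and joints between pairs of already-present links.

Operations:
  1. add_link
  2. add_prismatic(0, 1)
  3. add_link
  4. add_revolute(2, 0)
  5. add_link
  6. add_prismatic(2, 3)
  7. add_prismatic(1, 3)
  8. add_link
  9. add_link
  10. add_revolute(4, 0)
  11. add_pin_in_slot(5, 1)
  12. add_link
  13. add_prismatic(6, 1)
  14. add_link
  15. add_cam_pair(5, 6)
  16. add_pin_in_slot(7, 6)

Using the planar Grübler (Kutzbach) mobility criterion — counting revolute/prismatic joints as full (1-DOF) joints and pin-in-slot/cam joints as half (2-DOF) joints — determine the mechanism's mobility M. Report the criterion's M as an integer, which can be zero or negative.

M = 6

L=1 J1=0 J2=0
add link → L=2 J1=0 J2=0
P@0,1 dof=1 J1 → L=2 J1=1 J2=0
add link → L=3 J1=1 J2=0
R@2,0 dof=1 J1 → L=3 J1=2 J2=0
add link → L=4 J1=2 J2=0
P@2,3 dof=1 J1 → L=4 J1=3 J2=0
P@1,3 dof=1 J1 → L=4 J1=4 J2=0
add link → L=5 J1=4 J2=0
add link → L=6 J1=4 J2=0
R@4,0 dof=1 J1 → L=6 J1=5 J2=0
PS@5,1 dof=2 J2 → L=6 J1=5 J2=1
add link → L=7 J1=5 J2=1
P@6,1 dof=1 J1 → L=7 J1=6 J2=1
add link → L=8 J1=6 J2=1
C@5,6 dof=2 J2 → L=8 J1=6 J2=2
PS@7,6 dof=2 J2 → L=8 J1=6 J2=3
M=3(L−1)−2J1−J2=3·7−2·6−3=6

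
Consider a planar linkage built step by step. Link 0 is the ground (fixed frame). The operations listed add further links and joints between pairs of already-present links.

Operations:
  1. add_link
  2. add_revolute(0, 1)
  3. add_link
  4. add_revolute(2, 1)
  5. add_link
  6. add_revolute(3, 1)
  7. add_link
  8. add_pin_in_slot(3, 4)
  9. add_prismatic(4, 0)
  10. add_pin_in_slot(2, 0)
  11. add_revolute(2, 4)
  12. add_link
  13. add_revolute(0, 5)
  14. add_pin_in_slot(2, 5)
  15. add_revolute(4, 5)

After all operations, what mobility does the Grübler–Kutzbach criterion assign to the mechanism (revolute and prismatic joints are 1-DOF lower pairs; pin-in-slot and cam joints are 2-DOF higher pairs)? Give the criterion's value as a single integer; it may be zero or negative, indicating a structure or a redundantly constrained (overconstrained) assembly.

L=1 J1=0 J2=0
add link → L=2 J1=0 J2=0
R@0,1 dof=1 J1 → L=2 J1=1 J2=0
add link → L=3 J1=1 J2=0
R@2,1 dof=1 J1 → L=3 J1=2 J2=0
add link → L=4 J1=2 J2=0
R@3,1 dof=1 J1 → L=4 J1=3 J2=0
add link → L=5 J1=3 J2=0
PS@3,4 dof=2 J2 → L=5 J1=3 J2=1
P@4,0 dof=1 J1 → L=5 J1=4 J2=1
PS@2,0 dof=2 J2 → L=5 J1=4 J2=2
R@2,4 dof=1 J1 → L=5 J1=5 J2=2
add link → L=6 J1=5 J2=2
R@0,5 dof=1 J1 → L=6 J1=6 J2=2
PS@2,5 dof=2 J2 → L=6 J1=6 J2=3
R@4,5 dof=1 J1 → L=6 J1=7 J2=3
M=3(L−1)−2J1−J2=3·5−2·7−3=-2

M = -2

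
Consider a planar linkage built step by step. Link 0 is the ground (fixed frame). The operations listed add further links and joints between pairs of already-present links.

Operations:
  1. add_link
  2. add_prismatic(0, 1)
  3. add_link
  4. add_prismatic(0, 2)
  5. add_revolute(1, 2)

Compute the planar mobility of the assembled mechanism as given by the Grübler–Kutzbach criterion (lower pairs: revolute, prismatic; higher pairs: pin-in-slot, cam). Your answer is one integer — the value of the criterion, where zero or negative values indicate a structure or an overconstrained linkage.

(L,J1,J2)=(1,0,0); link0 fixed
link1: (2,0,0)
P 0-1 [J1]: (2,1,0)
link2: (3,1,0)
P 0-2 [J1]: (3,2,0)
R 1-2 [J1]: (3,3,0)
Grübler: 3·2 − 2·3 − 0 = 0

M = 0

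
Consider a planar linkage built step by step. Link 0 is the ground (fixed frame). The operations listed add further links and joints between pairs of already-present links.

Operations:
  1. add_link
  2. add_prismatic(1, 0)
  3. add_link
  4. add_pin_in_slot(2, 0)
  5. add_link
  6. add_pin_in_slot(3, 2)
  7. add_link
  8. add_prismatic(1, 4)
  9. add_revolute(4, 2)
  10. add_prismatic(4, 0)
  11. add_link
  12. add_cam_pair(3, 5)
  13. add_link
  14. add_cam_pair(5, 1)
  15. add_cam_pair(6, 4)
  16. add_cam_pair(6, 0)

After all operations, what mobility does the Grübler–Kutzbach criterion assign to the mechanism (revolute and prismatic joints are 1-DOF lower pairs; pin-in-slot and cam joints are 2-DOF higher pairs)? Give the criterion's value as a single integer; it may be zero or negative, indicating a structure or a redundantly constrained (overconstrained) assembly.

M = 4

ground; <1,0,0>
#1 <2,0,0>
P:1↔0 J1 <2,1,0>
#2 <3,1,0>
PS:2↔0 J2 <3,1,1>
#3 <4,1,1>
PS:3↔2 J2 <4,1,2>
#4 <5,1,2>
P:1↔4 J1 <5,2,2>
R:4↔2 J1 <5,3,2>
P:4↔0 J1 <5,4,2>
#5 <6,4,2>
C:3↔5 J2 <6,4,3>
#6 <7,4,3>
C:5↔1 J2 <7,4,4>
C:6↔4 J2 <7,4,5>
C:6↔0 J2 <7,4,6>
3×6 − 2×4 − 1×6 = 4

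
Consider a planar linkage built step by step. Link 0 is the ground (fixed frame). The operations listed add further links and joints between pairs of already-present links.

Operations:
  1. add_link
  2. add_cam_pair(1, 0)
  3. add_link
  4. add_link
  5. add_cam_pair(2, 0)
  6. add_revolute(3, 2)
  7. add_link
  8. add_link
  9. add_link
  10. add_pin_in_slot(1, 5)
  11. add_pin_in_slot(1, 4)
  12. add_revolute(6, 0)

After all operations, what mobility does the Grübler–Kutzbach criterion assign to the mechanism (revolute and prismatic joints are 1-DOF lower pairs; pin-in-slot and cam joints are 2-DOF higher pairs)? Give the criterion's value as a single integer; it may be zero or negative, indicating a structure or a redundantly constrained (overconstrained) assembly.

M = 10

[1;0;0] (link 0 is ground)
L+ [2;0;0]
C(1,0)∈J2 [2;0;1]
L+ [3;0;1]
L+ [4;0;1]
C(2,0)∈J2 [4;0;2]
R(3,2)∈J1 [4;1;2]
L+ [5;1;2]
L+ [6;1;2]
L+ [7;1;2]
PS(1,5)∈J2 [7;1;3]
PS(1,4)∈J2 [7;1;4]
R(6,0)∈J1 [7;2;4]
mobility = 18 − 4 − 4 = 10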